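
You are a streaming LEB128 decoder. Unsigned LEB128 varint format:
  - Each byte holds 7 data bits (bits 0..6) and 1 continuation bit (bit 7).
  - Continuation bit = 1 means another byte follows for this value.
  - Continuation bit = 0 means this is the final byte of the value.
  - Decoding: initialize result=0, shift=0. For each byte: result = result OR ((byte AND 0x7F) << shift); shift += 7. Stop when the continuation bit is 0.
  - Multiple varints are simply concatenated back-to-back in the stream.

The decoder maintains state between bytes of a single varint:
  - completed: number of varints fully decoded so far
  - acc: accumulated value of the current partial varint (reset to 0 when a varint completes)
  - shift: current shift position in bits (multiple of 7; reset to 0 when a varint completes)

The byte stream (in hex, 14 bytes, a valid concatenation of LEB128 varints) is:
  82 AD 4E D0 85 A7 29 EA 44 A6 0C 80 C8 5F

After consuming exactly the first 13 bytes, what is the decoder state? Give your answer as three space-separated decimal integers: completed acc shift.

byte[0]=0x82 cont=1 payload=0x02: acc |= 2<<0 -> completed=0 acc=2 shift=7
byte[1]=0xAD cont=1 payload=0x2D: acc |= 45<<7 -> completed=0 acc=5762 shift=14
byte[2]=0x4E cont=0 payload=0x4E: varint #1 complete (value=1283714); reset -> completed=1 acc=0 shift=0
byte[3]=0xD0 cont=1 payload=0x50: acc |= 80<<0 -> completed=1 acc=80 shift=7
byte[4]=0x85 cont=1 payload=0x05: acc |= 5<<7 -> completed=1 acc=720 shift=14
byte[5]=0xA7 cont=1 payload=0x27: acc |= 39<<14 -> completed=1 acc=639696 shift=21
byte[6]=0x29 cont=0 payload=0x29: varint #2 complete (value=86622928); reset -> completed=2 acc=0 shift=0
byte[7]=0xEA cont=1 payload=0x6A: acc |= 106<<0 -> completed=2 acc=106 shift=7
byte[8]=0x44 cont=0 payload=0x44: varint #3 complete (value=8810); reset -> completed=3 acc=0 shift=0
byte[9]=0xA6 cont=1 payload=0x26: acc |= 38<<0 -> completed=3 acc=38 shift=7
byte[10]=0x0C cont=0 payload=0x0C: varint #4 complete (value=1574); reset -> completed=4 acc=0 shift=0
byte[11]=0x80 cont=1 payload=0x00: acc |= 0<<0 -> completed=4 acc=0 shift=7
byte[12]=0xC8 cont=1 payload=0x48: acc |= 72<<7 -> completed=4 acc=9216 shift=14

Answer: 4 9216 14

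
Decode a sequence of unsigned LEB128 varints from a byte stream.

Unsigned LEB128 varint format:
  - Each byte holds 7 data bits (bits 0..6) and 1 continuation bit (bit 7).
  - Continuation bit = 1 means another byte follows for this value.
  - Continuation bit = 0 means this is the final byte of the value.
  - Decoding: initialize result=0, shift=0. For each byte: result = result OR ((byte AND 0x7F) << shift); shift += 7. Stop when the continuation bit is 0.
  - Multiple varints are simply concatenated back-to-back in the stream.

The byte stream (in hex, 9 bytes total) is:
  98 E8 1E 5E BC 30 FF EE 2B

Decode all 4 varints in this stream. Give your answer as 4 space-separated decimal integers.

Answer: 504856 94 6204 718719

Derivation:
  byte[0]=0x98 cont=1 payload=0x18=24: acc |= 24<<0 -> acc=24 shift=7
  byte[1]=0xE8 cont=1 payload=0x68=104: acc |= 104<<7 -> acc=13336 shift=14
  byte[2]=0x1E cont=0 payload=0x1E=30: acc |= 30<<14 -> acc=504856 shift=21 [end]
Varint 1: bytes[0:3] = 98 E8 1E -> value 504856 (3 byte(s))
  byte[3]=0x5E cont=0 payload=0x5E=94: acc |= 94<<0 -> acc=94 shift=7 [end]
Varint 2: bytes[3:4] = 5E -> value 94 (1 byte(s))
  byte[4]=0xBC cont=1 payload=0x3C=60: acc |= 60<<0 -> acc=60 shift=7
  byte[5]=0x30 cont=0 payload=0x30=48: acc |= 48<<7 -> acc=6204 shift=14 [end]
Varint 3: bytes[4:6] = BC 30 -> value 6204 (2 byte(s))
  byte[6]=0xFF cont=1 payload=0x7F=127: acc |= 127<<0 -> acc=127 shift=7
  byte[7]=0xEE cont=1 payload=0x6E=110: acc |= 110<<7 -> acc=14207 shift=14
  byte[8]=0x2B cont=0 payload=0x2B=43: acc |= 43<<14 -> acc=718719 shift=21 [end]
Varint 4: bytes[6:9] = FF EE 2B -> value 718719 (3 byte(s))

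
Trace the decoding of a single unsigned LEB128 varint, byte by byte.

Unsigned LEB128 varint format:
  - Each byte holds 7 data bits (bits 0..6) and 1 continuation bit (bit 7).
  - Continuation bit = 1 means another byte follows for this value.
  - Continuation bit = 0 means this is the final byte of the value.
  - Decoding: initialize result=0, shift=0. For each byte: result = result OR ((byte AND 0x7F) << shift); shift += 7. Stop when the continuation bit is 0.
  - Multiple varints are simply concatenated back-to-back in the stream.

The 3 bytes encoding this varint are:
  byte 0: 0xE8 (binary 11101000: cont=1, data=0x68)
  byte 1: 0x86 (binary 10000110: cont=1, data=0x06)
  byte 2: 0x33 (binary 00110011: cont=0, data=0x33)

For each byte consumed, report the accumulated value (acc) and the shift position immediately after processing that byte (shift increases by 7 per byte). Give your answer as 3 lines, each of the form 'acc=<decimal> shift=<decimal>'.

byte 0=0xE8: payload=0x68=104, contrib = 104<<0 = 104; acc -> 104, shift -> 7
byte 1=0x86: payload=0x06=6, contrib = 6<<7 = 768; acc -> 872, shift -> 14
byte 2=0x33: payload=0x33=51, contrib = 51<<14 = 835584; acc -> 836456, shift -> 21

Answer: acc=104 shift=7
acc=872 shift=14
acc=836456 shift=21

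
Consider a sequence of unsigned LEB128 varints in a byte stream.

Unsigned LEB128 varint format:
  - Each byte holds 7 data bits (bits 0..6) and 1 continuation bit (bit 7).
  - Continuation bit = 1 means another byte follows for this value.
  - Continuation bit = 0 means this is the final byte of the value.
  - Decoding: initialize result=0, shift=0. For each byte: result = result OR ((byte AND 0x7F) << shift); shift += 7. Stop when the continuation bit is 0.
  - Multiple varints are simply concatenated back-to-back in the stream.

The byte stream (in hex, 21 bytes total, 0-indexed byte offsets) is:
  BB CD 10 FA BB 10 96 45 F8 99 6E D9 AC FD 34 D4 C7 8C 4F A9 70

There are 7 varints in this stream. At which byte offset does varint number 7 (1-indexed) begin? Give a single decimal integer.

Answer: 19

Derivation:
  byte[0]=0xBB cont=1 payload=0x3B=59: acc |= 59<<0 -> acc=59 shift=7
  byte[1]=0xCD cont=1 payload=0x4D=77: acc |= 77<<7 -> acc=9915 shift=14
  byte[2]=0x10 cont=0 payload=0x10=16: acc |= 16<<14 -> acc=272059 shift=21 [end]
Varint 1: bytes[0:3] = BB CD 10 -> value 272059 (3 byte(s))
  byte[3]=0xFA cont=1 payload=0x7A=122: acc |= 122<<0 -> acc=122 shift=7
  byte[4]=0xBB cont=1 payload=0x3B=59: acc |= 59<<7 -> acc=7674 shift=14
  byte[5]=0x10 cont=0 payload=0x10=16: acc |= 16<<14 -> acc=269818 shift=21 [end]
Varint 2: bytes[3:6] = FA BB 10 -> value 269818 (3 byte(s))
  byte[6]=0x96 cont=1 payload=0x16=22: acc |= 22<<0 -> acc=22 shift=7
  byte[7]=0x45 cont=0 payload=0x45=69: acc |= 69<<7 -> acc=8854 shift=14 [end]
Varint 3: bytes[6:8] = 96 45 -> value 8854 (2 byte(s))
  byte[8]=0xF8 cont=1 payload=0x78=120: acc |= 120<<0 -> acc=120 shift=7
  byte[9]=0x99 cont=1 payload=0x19=25: acc |= 25<<7 -> acc=3320 shift=14
  byte[10]=0x6E cont=0 payload=0x6E=110: acc |= 110<<14 -> acc=1805560 shift=21 [end]
Varint 4: bytes[8:11] = F8 99 6E -> value 1805560 (3 byte(s))
  byte[11]=0xD9 cont=1 payload=0x59=89: acc |= 89<<0 -> acc=89 shift=7
  byte[12]=0xAC cont=1 payload=0x2C=44: acc |= 44<<7 -> acc=5721 shift=14
  byte[13]=0xFD cont=1 payload=0x7D=125: acc |= 125<<14 -> acc=2053721 shift=21
  byte[14]=0x34 cont=0 payload=0x34=52: acc |= 52<<21 -> acc=111105625 shift=28 [end]
Varint 5: bytes[11:15] = D9 AC FD 34 -> value 111105625 (4 byte(s))
  byte[15]=0xD4 cont=1 payload=0x54=84: acc |= 84<<0 -> acc=84 shift=7
  byte[16]=0xC7 cont=1 payload=0x47=71: acc |= 71<<7 -> acc=9172 shift=14
  byte[17]=0x8C cont=1 payload=0x0C=12: acc |= 12<<14 -> acc=205780 shift=21
  byte[18]=0x4F cont=0 payload=0x4F=79: acc |= 79<<21 -> acc=165880788 shift=28 [end]
Varint 6: bytes[15:19] = D4 C7 8C 4F -> value 165880788 (4 byte(s))
  byte[19]=0xA9 cont=1 payload=0x29=41: acc |= 41<<0 -> acc=41 shift=7
  byte[20]=0x70 cont=0 payload=0x70=112: acc |= 112<<7 -> acc=14377 shift=14 [end]
Varint 7: bytes[19:21] = A9 70 -> value 14377 (2 byte(s))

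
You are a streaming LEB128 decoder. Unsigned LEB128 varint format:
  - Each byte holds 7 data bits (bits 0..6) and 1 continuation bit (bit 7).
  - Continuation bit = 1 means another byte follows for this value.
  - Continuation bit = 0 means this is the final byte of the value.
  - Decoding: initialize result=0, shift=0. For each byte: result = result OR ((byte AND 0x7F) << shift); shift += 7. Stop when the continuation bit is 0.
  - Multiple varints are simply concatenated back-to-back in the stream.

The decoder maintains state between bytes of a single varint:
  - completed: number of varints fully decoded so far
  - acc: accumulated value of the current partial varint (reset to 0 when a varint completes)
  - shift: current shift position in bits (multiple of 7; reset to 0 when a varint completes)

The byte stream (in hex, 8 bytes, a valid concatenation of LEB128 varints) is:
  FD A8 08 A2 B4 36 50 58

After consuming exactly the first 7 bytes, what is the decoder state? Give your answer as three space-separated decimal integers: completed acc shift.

Answer: 3 0 0

Derivation:
byte[0]=0xFD cont=1 payload=0x7D: acc |= 125<<0 -> completed=0 acc=125 shift=7
byte[1]=0xA8 cont=1 payload=0x28: acc |= 40<<7 -> completed=0 acc=5245 shift=14
byte[2]=0x08 cont=0 payload=0x08: varint #1 complete (value=136317); reset -> completed=1 acc=0 shift=0
byte[3]=0xA2 cont=1 payload=0x22: acc |= 34<<0 -> completed=1 acc=34 shift=7
byte[4]=0xB4 cont=1 payload=0x34: acc |= 52<<7 -> completed=1 acc=6690 shift=14
byte[5]=0x36 cont=0 payload=0x36: varint #2 complete (value=891426); reset -> completed=2 acc=0 shift=0
byte[6]=0x50 cont=0 payload=0x50: varint #3 complete (value=80); reset -> completed=3 acc=0 shift=0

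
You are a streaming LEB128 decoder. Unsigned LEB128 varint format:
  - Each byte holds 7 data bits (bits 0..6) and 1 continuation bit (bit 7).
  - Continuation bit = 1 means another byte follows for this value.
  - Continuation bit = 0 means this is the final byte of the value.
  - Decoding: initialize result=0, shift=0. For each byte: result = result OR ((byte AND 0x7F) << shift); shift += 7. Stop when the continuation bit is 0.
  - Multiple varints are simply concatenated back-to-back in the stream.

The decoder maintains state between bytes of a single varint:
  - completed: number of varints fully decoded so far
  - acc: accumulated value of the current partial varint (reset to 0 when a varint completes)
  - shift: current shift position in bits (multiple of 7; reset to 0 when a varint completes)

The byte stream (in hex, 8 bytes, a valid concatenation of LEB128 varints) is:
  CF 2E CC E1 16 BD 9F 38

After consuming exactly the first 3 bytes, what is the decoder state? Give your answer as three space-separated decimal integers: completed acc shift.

Answer: 1 76 7

Derivation:
byte[0]=0xCF cont=1 payload=0x4F: acc |= 79<<0 -> completed=0 acc=79 shift=7
byte[1]=0x2E cont=0 payload=0x2E: varint #1 complete (value=5967); reset -> completed=1 acc=0 shift=0
byte[2]=0xCC cont=1 payload=0x4C: acc |= 76<<0 -> completed=1 acc=76 shift=7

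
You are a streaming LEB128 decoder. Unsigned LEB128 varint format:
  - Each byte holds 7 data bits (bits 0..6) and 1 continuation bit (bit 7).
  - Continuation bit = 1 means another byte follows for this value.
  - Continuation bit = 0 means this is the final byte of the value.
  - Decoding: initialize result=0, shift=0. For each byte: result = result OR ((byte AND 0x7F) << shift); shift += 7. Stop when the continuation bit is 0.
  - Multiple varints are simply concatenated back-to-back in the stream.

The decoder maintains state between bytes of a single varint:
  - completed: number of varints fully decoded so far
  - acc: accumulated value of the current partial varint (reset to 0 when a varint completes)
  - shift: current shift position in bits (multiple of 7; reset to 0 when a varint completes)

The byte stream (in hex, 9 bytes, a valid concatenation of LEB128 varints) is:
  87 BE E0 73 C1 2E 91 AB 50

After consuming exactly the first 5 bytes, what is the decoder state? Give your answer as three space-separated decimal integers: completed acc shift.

byte[0]=0x87 cont=1 payload=0x07: acc |= 7<<0 -> completed=0 acc=7 shift=7
byte[1]=0xBE cont=1 payload=0x3E: acc |= 62<<7 -> completed=0 acc=7943 shift=14
byte[2]=0xE0 cont=1 payload=0x60: acc |= 96<<14 -> completed=0 acc=1580807 shift=21
byte[3]=0x73 cont=0 payload=0x73: varint #1 complete (value=242753287); reset -> completed=1 acc=0 shift=0
byte[4]=0xC1 cont=1 payload=0x41: acc |= 65<<0 -> completed=1 acc=65 shift=7

Answer: 1 65 7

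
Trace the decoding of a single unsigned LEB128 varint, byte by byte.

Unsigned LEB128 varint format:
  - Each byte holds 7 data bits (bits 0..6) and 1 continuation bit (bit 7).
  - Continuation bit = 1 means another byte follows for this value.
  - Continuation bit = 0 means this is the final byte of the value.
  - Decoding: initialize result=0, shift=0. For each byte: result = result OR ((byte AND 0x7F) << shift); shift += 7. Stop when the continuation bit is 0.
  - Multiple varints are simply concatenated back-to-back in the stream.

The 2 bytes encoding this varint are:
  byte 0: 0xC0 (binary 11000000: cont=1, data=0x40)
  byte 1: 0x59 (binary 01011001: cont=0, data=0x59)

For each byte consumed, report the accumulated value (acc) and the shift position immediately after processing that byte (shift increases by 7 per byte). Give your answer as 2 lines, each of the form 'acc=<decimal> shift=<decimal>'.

Answer: acc=64 shift=7
acc=11456 shift=14

Derivation:
byte 0=0xC0: payload=0x40=64, contrib = 64<<0 = 64; acc -> 64, shift -> 7
byte 1=0x59: payload=0x59=89, contrib = 89<<7 = 11392; acc -> 11456, shift -> 14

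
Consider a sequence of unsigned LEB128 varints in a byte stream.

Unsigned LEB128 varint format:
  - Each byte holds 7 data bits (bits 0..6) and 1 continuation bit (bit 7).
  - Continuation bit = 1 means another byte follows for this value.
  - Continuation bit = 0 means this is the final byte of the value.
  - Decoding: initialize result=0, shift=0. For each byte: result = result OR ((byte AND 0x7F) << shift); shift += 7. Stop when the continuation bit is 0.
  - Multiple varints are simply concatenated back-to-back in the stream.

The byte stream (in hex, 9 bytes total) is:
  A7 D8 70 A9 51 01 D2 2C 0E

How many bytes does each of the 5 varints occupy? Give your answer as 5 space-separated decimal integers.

  byte[0]=0xA7 cont=1 payload=0x27=39: acc |= 39<<0 -> acc=39 shift=7
  byte[1]=0xD8 cont=1 payload=0x58=88: acc |= 88<<7 -> acc=11303 shift=14
  byte[2]=0x70 cont=0 payload=0x70=112: acc |= 112<<14 -> acc=1846311 shift=21 [end]
Varint 1: bytes[0:3] = A7 D8 70 -> value 1846311 (3 byte(s))
  byte[3]=0xA9 cont=1 payload=0x29=41: acc |= 41<<0 -> acc=41 shift=7
  byte[4]=0x51 cont=0 payload=0x51=81: acc |= 81<<7 -> acc=10409 shift=14 [end]
Varint 2: bytes[3:5] = A9 51 -> value 10409 (2 byte(s))
  byte[5]=0x01 cont=0 payload=0x01=1: acc |= 1<<0 -> acc=1 shift=7 [end]
Varint 3: bytes[5:6] = 01 -> value 1 (1 byte(s))
  byte[6]=0xD2 cont=1 payload=0x52=82: acc |= 82<<0 -> acc=82 shift=7
  byte[7]=0x2C cont=0 payload=0x2C=44: acc |= 44<<7 -> acc=5714 shift=14 [end]
Varint 4: bytes[6:8] = D2 2C -> value 5714 (2 byte(s))
  byte[8]=0x0E cont=0 payload=0x0E=14: acc |= 14<<0 -> acc=14 shift=7 [end]
Varint 5: bytes[8:9] = 0E -> value 14 (1 byte(s))

Answer: 3 2 1 2 1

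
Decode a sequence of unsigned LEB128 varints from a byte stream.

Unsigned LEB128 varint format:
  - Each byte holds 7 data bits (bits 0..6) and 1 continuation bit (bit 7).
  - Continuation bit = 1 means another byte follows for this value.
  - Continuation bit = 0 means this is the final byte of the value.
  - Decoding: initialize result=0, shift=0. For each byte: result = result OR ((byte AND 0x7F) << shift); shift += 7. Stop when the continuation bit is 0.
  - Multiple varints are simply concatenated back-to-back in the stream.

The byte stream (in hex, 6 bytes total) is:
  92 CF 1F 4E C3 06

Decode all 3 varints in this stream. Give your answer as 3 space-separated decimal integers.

Answer: 518034 78 835

Derivation:
  byte[0]=0x92 cont=1 payload=0x12=18: acc |= 18<<0 -> acc=18 shift=7
  byte[1]=0xCF cont=1 payload=0x4F=79: acc |= 79<<7 -> acc=10130 shift=14
  byte[2]=0x1F cont=0 payload=0x1F=31: acc |= 31<<14 -> acc=518034 shift=21 [end]
Varint 1: bytes[0:3] = 92 CF 1F -> value 518034 (3 byte(s))
  byte[3]=0x4E cont=0 payload=0x4E=78: acc |= 78<<0 -> acc=78 shift=7 [end]
Varint 2: bytes[3:4] = 4E -> value 78 (1 byte(s))
  byte[4]=0xC3 cont=1 payload=0x43=67: acc |= 67<<0 -> acc=67 shift=7
  byte[5]=0x06 cont=0 payload=0x06=6: acc |= 6<<7 -> acc=835 shift=14 [end]
Varint 3: bytes[4:6] = C3 06 -> value 835 (2 byte(s))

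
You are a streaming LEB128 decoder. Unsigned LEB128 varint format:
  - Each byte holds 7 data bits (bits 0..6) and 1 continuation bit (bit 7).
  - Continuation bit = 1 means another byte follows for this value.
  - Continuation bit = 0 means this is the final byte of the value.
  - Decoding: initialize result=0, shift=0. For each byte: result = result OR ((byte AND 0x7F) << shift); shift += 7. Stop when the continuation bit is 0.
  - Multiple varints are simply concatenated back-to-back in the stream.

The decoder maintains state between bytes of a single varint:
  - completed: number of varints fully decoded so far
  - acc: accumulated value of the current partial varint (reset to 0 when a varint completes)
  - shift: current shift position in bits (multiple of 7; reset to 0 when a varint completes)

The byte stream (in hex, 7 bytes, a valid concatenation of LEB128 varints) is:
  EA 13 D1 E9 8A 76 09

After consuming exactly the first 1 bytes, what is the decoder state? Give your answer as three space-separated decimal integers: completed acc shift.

byte[0]=0xEA cont=1 payload=0x6A: acc |= 106<<0 -> completed=0 acc=106 shift=7

Answer: 0 106 7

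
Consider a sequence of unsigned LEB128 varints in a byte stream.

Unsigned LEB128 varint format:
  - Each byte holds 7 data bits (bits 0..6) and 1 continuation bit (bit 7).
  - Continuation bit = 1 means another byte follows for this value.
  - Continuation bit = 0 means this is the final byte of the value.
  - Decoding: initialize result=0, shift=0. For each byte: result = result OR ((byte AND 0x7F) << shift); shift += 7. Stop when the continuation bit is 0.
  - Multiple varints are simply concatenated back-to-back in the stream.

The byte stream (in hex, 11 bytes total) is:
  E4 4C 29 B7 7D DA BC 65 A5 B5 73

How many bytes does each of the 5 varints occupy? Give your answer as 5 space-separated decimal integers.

  byte[0]=0xE4 cont=1 payload=0x64=100: acc |= 100<<0 -> acc=100 shift=7
  byte[1]=0x4C cont=0 payload=0x4C=76: acc |= 76<<7 -> acc=9828 shift=14 [end]
Varint 1: bytes[0:2] = E4 4C -> value 9828 (2 byte(s))
  byte[2]=0x29 cont=0 payload=0x29=41: acc |= 41<<0 -> acc=41 shift=7 [end]
Varint 2: bytes[2:3] = 29 -> value 41 (1 byte(s))
  byte[3]=0xB7 cont=1 payload=0x37=55: acc |= 55<<0 -> acc=55 shift=7
  byte[4]=0x7D cont=0 payload=0x7D=125: acc |= 125<<7 -> acc=16055 shift=14 [end]
Varint 3: bytes[3:5] = B7 7D -> value 16055 (2 byte(s))
  byte[5]=0xDA cont=1 payload=0x5A=90: acc |= 90<<0 -> acc=90 shift=7
  byte[6]=0xBC cont=1 payload=0x3C=60: acc |= 60<<7 -> acc=7770 shift=14
  byte[7]=0x65 cont=0 payload=0x65=101: acc |= 101<<14 -> acc=1662554 shift=21 [end]
Varint 4: bytes[5:8] = DA BC 65 -> value 1662554 (3 byte(s))
  byte[8]=0xA5 cont=1 payload=0x25=37: acc |= 37<<0 -> acc=37 shift=7
  byte[9]=0xB5 cont=1 payload=0x35=53: acc |= 53<<7 -> acc=6821 shift=14
  byte[10]=0x73 cont=0 payload=0x73=115: acc |= 115<<14 -> acc=1890981 shift=21 [end]
Varint 5: bytes[8:11] = A5 B5 73 -> value 1890981 (3 byte(s))

Answer: 2 1 2 3 3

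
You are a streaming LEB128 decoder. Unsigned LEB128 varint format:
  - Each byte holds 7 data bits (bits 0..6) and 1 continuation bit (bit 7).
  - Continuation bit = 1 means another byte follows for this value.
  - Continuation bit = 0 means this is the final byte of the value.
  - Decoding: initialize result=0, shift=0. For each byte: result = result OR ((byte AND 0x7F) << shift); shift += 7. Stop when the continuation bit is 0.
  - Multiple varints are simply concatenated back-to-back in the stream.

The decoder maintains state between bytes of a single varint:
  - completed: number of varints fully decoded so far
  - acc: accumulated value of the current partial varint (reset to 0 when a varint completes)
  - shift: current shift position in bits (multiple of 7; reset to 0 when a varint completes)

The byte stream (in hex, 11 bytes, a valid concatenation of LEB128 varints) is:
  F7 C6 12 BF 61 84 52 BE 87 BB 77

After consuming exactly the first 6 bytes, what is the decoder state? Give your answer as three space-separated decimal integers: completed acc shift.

Answer: 2 4 7

Derivation:
byte[0]=0xF7 cont=1 payload=0x77: acc |= 119<<0 -> completed=0 acc=119 shift=7
byte[1]=0xC6 cont=1 payload=0x46: acc |= 70<<7 -> completed=0 acc=9079 shift=14
byte[2]=0x12 cont=0 payload=0x12: varint #1 complete (value=303991); reset -> completed=1 acc=0 shift=0
byte[3]=0xBF cont=1 payload=0x3F: acc |= 63<<0 -> completed=1 acc=63 shift=7
byte[4]=0x61 cont=0 payload=0x61: varint #2 complete (value=12479); reset -> completed=2 acc=0 shift=0
byte[5]=0x84 cont=1 payload=0x04: acc |= 4<<0 -> completed=2 acc=4 shift=7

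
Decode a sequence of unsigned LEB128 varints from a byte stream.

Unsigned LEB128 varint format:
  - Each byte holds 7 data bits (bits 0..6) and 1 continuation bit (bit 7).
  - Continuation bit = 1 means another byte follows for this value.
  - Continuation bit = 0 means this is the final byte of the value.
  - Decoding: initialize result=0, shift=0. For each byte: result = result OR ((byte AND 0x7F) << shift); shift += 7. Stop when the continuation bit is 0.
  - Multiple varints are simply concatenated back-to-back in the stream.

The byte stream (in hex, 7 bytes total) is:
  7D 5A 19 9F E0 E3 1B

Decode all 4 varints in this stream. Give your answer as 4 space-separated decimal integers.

Answer: 125 90 25 58257439

Derivation:
  byte[0]=0x7D cont=0 payload=0x7D=125: acc |= 125<<0 -> acc=125 shift=7 [end]
Varint 1: bytes[0:1] = 7D -> value 125 (1 byte(s))
  byte[1]=0x5A cont=0 payload=0x5A=90: acc |= 90<<0 -> acc=90 shift=7 [end]
Varint 2: bytes[1:2] = 5A -> value 90 (1 byte(s))
  byte[2]=0x19 cont=0 payload=0x19=25: acc |= 25<<0 -> acc=25 shift=7 [end]
Varint 3: bytes[2:3] = 19 -> value 25 (1 byte(s))
  byte[3]=0x9F cont=1 payload=0x1F=31: acc |= 31<<0 -> acc=31 shift=7
  byte[4]=0xE0 cont=1 payload=0x60=96: acc |= 96<<7 -> acc=12319 shift=14
  byte[5]=0xE3 cont=1 payload=0x63=99: acc |= 99<<14 -> acc=1634335 shift=21
  byte[6]=0x1B cont=0 payload=0x1B=27: acc |= 27<<21 -> acc=58257439 shift=28 [end]
Varint 4: bytes[3:7] = 9F E0 E3 1B -> value 58257439 (4 byte(s))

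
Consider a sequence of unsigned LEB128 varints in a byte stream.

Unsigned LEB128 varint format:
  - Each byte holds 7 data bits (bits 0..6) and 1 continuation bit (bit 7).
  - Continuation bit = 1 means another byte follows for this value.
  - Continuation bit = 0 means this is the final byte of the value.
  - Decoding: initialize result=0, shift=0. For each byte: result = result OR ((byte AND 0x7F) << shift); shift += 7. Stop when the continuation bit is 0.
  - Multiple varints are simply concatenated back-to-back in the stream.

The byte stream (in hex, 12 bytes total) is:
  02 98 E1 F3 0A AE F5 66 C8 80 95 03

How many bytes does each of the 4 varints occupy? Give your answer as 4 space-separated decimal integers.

Answer: 1 4 3 4

Derivation:
  byte[0]=0x02 cont=0 payload=0x02=2: acc |= 2<<0 -> acc=2 shift=7 [end]
Varint 1: bytes[0:1] = 02 -> value 2 (1 byte(s))
  byte[1]=0x98 cont=1 payload=0x18=24: acc |= 24<<0 -> acc=24 shift=7
  byte[2]=0xE1 cont=1 payload=0x61=97: acc |= 97<<7 -> acc=12440 shift=14
  byte[3]=0xF3 cont=1 payload=0x73=115: acc |= 115<<14 -> acc=1896600 shift=21
  byte[4]=0x0A cont=0 payload=0x0A=10: acc |= 10<<21 -> acc=22868120 shift=28 [end]
Varint 2: bytes[1:5] = 98 E1 F3 0A -> value 22868120 (4 byte(s))
  byte[5]=0xAE cont=1 payload=0x2E=46: acc |= 46<<0 -> acc=46 shift=7
  byte[6]=0xF5 cont=1 payload=0x75=117: acc |= 117<<7 -> acc=15022 shift=14
  byte[7]=0x66 cont=0 payload=0x66=102: acc |= 102<<14 -> acc=1686190 shift=21 [end]
Varint 3: bytes[5:8] = AE F5 66 -> value 1686190 (3 byte(s))
  byte[8]=0xC8 cont=1 payload=0x48=72: acc |= 72<<0 -> acc=72 shift=7
  byte[9]=0x80 cont=1 payload=0x00=0: acc |= 0<<7 -> acc=72 shift=14
  byte[10]=0x95 cont=1 payload=0x15=21: acc |= 21<<14 -> acc=344136 shift=21
  byte[11]=0x03 cont=0 payload=0x03=3: acc |= 3<<21 -> acc=6635592 shift=28 [end]
Varint 4: bytes[8:12] = C8 80 95 03 -> value 6635592 (4 byte(s))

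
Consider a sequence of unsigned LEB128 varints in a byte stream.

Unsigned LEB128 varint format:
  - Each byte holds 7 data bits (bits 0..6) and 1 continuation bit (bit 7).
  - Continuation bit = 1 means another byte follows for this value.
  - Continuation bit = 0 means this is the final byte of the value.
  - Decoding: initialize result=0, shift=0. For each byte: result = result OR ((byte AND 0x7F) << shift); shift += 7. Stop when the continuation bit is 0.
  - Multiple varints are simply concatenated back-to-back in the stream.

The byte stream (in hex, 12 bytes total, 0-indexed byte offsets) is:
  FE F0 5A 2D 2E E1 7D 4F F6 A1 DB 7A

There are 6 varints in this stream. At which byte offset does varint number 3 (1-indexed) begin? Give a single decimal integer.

Answer: 4

Derivation:
  byte[0]=0xFE cont=1 payload=0x7E=126: acc |= 126<<0 -> acc=126 shift=7
  byte[1]=0xF0 cont=1 payload=0x70=112: acc |= 112<<7 -> acc=14462 shift=14
  byte[2]=0x5A cont=0 payload=0x5A=90: acc |= 90<<14 -> acc=1489022 shift=21 [end]
Varint 1: bytes[0:3] = FE F0 5A -> value 1489022 (3 byte(s))
  byte[3]=0x2D cont=0 payload=0x2D=45: acc |= 45<<0 -> acc=45 shift=7 [end]
Varint 2: bytes[3:4] = 2D -> value 45 (1 byte(s))
  byte[4]=0x2E cont=0 payload=0x2E=46: acc |= 46<<0 -> acc=46 shift=7 [end]
Varint 3: bytes[4:5] = 2E -> value 46 (1 byte(s))
  byte[5]=0xE1 cont=1 payload=0x61=97: acc |= 97<<0 -> acc=97 shift=7
  byte[6]=0x7D cont=0 payload=0x7D=125: acc |= 125<<7 -> acc=16097 shift=14 [end]
Varint 4: bytes[5:7] = E1 7D -> value 16097 (2 byte(s))
  byte[7]=0x4F cont=0 payload=0x4F=79: acc |= 79<<0 -> acc=79 shift=7 [end]
Varint 5: bytes[7:8] = 4F -> value 79 (1 byte(s))
  byte[8]=0xF6 cont=1 payload=0x76=118: acc |= 118<<0 -> acc=118 shift=7
  byte[9]=0xA1 cont=1 payload=0x21=33: acc |= 33<<7 -> acc=4342 shift=14
  byte[10]=0xDB cont=1 payload=0x5B=91: acc |= 91<<14 -> acc=1495286 shift=21
  byte[11]=0x7A cont=0 payload=0x7A=122: acc |= 122<<21 -> acc=257347830 shift=28 [end]
Varint 6: bytes[8:12] = F6 A1 DB 7A -> value 257347830 (4 byte(s))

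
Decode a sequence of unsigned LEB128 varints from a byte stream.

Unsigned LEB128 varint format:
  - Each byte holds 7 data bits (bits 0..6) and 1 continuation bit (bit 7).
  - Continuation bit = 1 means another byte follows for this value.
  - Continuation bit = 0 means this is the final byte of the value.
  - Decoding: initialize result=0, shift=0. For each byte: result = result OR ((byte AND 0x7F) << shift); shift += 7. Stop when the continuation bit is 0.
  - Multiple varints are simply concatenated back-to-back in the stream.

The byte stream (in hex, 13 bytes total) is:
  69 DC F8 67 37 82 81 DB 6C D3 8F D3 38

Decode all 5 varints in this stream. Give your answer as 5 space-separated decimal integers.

Answer: 105 1703004 55 227983490 118802387

Derivation:
  byte[0]=0x69 cont=0 payload=0x69=105: acc |= 105<<0 -> acc=105 shift=7 [end]
Varint 1: bytes[0:1] = 69 -> value 105 (1 byte(s))
  byte[1]=0xDC cont=1 payload=0x5C=92: acc |= 92<<0 -> acc=92 shift=7
  byte[2]=0xF8 cont=1 payload=0x78=120: acc |= 120<<7 -> acc=15452 shift=14
  byte[3]=0x67 cont=0 payload=0x67=103: acc |= 103<<14 -> acc=1703004 shift=21 [end]
Varint 2: bytes[1:4] = DC F8 67 -> value 1703004 (3 byte(s))
  byte[4]=0x37 cont=0 payload=0x37=55: acc |= 55<<0 -> acc=55 shift=7 [end]
Varint 3: bytes[4:5] = 37 -> value 55 (1 byte(s))
  byte[5]=0x82 cont=1 payload=0x02=2: acc |= 2<<0 -> acc=2 shift=7
  byte[6]=0x81 cont=1 payload=0x01=1: acc |= 1<<7 -> acc=130 shift=14
  byte[7]=0xDB cont=1 payload=0x5B=91: acc |= 91<<14 -> acc=1491074 shift=21
  byte[8]=0x6C cont=0 payload=0x6C=108: acc |= 108<<21 -> acc=227983490 shift=28 [end]
Varint 4: bytes[5:9] = 82 81 DB 6C -> value 227983490 (4 byte(s))
  byte[9]=0xD3 cont=1 payload=0x53=83: acc |= 83<<0 -> acc=83 shift=7
  byte[10]=0x8F cont=1 payload=0x0F=15: acc |= 15<<7 -> acc=2003 shift=14
  byte[11]=0xD3 cont=1 payload=0x53=83: acc |= 83<<14 -> acc=1361875 shift=21
  byte[12]=0x38 cont=0 payload=0x38=56: acc |= 56<<21 -> acc=118802387 shift=28 [end]
Varint 5: bytes[9:13] = D3 8F D3 38 -> value 118802387 (4 byte(s))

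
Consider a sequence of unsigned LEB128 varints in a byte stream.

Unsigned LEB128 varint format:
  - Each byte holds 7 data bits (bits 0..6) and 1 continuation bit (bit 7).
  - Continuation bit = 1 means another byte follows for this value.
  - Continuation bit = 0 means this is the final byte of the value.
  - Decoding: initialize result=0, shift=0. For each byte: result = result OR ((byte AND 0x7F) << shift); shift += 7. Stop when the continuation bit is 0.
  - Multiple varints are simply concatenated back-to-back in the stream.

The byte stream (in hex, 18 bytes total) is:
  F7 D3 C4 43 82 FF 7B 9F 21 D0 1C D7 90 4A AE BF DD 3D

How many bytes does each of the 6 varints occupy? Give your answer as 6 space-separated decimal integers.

Answer: 4 3 2 2 3 4

Derivation:
  byte[0]=0xF7 cont=1 payload=0x77=119: acc |= 119<<0 -> acc=119 shift=7
  byte[1]=0xD3 cont=1 payload=0x53=83: acc |= 83<<7 -> acc=10743 shift=14
  byte[2]=0xC4 cont=1 payload=0x44=68: acc |= 68<<14 -> acc=1124855 shift=21
  byte[3]=0x43 cont=0 payload=0x43=67: acc |= 67<<21 -> acc=141634039 shift=28 [end]
Varint 1: bytes[0:4] = F7 D3 C4 43 -> value 141634039 (4 byte(s))
  byte[4]=0x82 cont=1 payload=0x02=2: acc |= 2<<0 -> acc=2 shift=7
  byte[5]=0xFF cont=1 payload=0x7F=127: acc |= 127<<7 -> acc=16258 shift=14
  byte[6]=0x7B cont=0 payload=0x7B=123: acc |= 123<<14 -> acc=2031490 shift=21 [end]
Varint 2: bytes[4:7] = 82 FF 7B -> value 2031490 (3 byte(s))
  byte[7]=0x9F cont=1 payload=0x1F=31: acc |= 31<<0 -> acc=31 shift=7
  byte[8]=0x21 cont=0 payload=0x21=33: acc |= 33<<7 -> acc=4255 shift=14 [end]
Varint 3: bytes[7:9] = 9F 21 -> value 4255 (2 byte(s))
  byte[9]=0xD0 cont=1 payload=0x50=80: acc |= 80<<0 -> acc=80 shift=7
  byte[10]=0x1C cont=0 payload=0x1C=28: acc |= 28<<7 -> acc=3664 shift=14 [end]
Varint 4: bytes[9:11] = D0 1C -> value 3664 (2 byte(s))
  byte[11]=0xD7 cont=1 payload=0x57=87: acc |= 87<<0 -> acc=87 shift=7
  byte[12]=0x90 cont=1 payload=0x10=16: acc |= 16<<7 -> acc=2135 shift=14
  byte[13]=0x4A cont=0 payload=0x4A=74: acc |= 74<<14 -> acc=1214551 shift=21 [end]
Varint 5: bytes[11:14] = D7 90 4A -> value 1214551 (3 byte(s))
  byte[14]=0xAE cont=1 payload=0x2E=46: acc |= 46<<0 -> acc=46 shift=7
  byte[15]=0xBF cont=1 payload=0x3F=63: acc |= 63<<7 -> acc=8110 shift=14
  byte[16]=0xDD cont=1 payload=0x5D=93: acc |= 93<<14 -> acc=1531822 shift=21
  byte[17]=0x3D cont=0 payload=0x3D=61: acc |= 61<<21 -> acc=129458094 shift=28 [end]
Varint 6: bytes[14:18] = AE BF DD 3D -> value 129458094 (4 byte(s))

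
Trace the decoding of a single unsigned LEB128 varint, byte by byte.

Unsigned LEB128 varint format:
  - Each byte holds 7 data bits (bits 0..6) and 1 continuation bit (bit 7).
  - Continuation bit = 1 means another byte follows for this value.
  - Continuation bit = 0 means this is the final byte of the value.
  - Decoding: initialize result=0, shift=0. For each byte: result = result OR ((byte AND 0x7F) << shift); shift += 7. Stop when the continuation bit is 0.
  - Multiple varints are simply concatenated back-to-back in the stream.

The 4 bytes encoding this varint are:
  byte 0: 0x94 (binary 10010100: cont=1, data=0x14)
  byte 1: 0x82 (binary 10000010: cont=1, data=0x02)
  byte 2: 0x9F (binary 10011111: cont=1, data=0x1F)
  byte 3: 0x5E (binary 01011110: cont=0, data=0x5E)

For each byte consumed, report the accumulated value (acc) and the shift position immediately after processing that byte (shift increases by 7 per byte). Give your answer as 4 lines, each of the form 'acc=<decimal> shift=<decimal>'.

Answer: acc=20 shift=7
acc=276 shift=14
acc=508180 shift=21
acc=197640468 shift=28

Derivation:
byte 0=0x94: payload=0x14=20, contrib = 20<<0 = 20; acc -> 20, shift -> 7
byte 1=0x82: payload=0x02=2, contrib = 2<<7 = 256; acc -> 276, shift -> 14
byte 2=0x9F: payload=0x1F=31, contrib = 31<<14 = 507904; acc -> 508180, shift -> 21
byte 3=0x5E: payload=0x5E=94, contrib = 94<<21 = 197132288; acc -> 197640468, shift -> 28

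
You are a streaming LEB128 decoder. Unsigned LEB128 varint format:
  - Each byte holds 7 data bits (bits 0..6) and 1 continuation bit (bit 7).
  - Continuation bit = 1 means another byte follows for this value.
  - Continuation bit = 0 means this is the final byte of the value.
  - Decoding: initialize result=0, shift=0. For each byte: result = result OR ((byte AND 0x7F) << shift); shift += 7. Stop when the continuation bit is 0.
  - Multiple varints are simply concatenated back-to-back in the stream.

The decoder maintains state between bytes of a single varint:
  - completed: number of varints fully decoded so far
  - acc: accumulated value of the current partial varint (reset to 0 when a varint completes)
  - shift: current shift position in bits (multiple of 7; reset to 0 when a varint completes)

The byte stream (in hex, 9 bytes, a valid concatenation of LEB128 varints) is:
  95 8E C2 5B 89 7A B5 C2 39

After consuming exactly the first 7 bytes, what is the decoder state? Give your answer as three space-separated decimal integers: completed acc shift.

byte[0]=0x95 cont=1 payload=0x15: acc |= 21<<0 -> completed=0 acc=21 shift=7
byte[1]=0x8E cont=1 payload=0x0E: acc |= 14<<7 -> completed=0 acc=1813 shift=14
byte[2]=0xC2 cont=1 payload=0x42: acc |= 66<<14 -> completed=0 acc=1083157 shift=21
byte[3]=0x5B cont=0 payload=0x5B: varint #1 complete (value=191923989); reset -> completed=1 acc=0 shift=0
byte[4]=0x89 cont=1 payload=0x09: acc |= 9<<0 -> completed=1 acc=9 shift=7
byte[5]=0x7A cont=0 payload=0x7A: varint #2 complete (value=15625); reset -> completed=2 acc=0 shift=0
byte[6]=0xB5 cont=1 payload=0x35: acc |= 53<<0 -> completed=2 acc=53 shift=7

Answer: 2 53 7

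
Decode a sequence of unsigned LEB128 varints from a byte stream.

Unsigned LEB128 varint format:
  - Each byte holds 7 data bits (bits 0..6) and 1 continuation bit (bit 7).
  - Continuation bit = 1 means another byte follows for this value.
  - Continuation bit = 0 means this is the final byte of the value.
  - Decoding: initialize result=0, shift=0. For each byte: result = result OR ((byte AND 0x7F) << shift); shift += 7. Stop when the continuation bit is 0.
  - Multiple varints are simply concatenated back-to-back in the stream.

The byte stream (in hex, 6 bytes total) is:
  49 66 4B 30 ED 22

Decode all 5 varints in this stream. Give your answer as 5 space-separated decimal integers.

Answer: 73 102 75 48 4461

Derivation:
  byte[0]=0x49 cont=0 payload=0x49=73: acc |= 73<<0 -> acc=73 shift=7 [end]
Varint 1: bytes[0:1] = 49 -> value 73 (1 byte(s))
  byte[1]=0x66 cont=0 payload=0x66=102: acc |= 102<<0 -> acc=102 shift=7 [end]
Varint 2: bytes[1:2] = 66 -> value 102 (1 byte(s))
  byte[2]=0x4B cont=0 payload=0x4B=75: acc |= 75<<0 -> acc=75 shift=7 [end]
Varint 3: bytes[2:3] = 4B -> value 75 (1 byte(s))
  byte[3]=0x30 cont=0 payload=0x30=48: acc |= 48<<0 -> acc=48 shift=7 [end]
Varint 4: bytes[3:4] = 30 -> value 48 (1 byte(s))
  byte[4]=0xED cont=1 payload=0x6D=109: acc |= 109<<0 -> acc=109 shift=7
  byte[5]=0x22 cont=0 payload=0x22=34: acc |= 34<<7 -> acc=4461 shift=14 [end]
Varint 5: bytes[4:6] = ED 22 -> value 4461 (2 byte(s))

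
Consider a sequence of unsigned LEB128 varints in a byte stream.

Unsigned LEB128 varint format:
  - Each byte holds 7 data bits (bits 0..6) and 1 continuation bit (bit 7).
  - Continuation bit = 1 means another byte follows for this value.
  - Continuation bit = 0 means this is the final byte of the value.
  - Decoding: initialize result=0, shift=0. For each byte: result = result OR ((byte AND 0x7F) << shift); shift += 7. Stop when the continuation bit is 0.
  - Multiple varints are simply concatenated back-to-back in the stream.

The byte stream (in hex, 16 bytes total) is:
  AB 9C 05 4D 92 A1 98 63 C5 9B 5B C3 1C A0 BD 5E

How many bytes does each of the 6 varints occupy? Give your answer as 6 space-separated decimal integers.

Answer: 3 1 4 3 2 3

Derivation:
  byte[0]=0xAB cont=1 payload=0x2B=43: acc |= 43<<0 -> acc=43 shift=7
  byte[1]=0x9C cont=1 payload=0x1C=28: acc |= 28<<7 -> acc=3627 shift=14
  byte[2]=0x05 cont=0 payload=0x05=5: acc |= 5<<14 -> acc=85547 shift=21 [end]
Varint 1: bytes[0:3] = AB 9C 05 -> value 85547 (3 byte(s))
  byte[3]=0x4D cont=0 payload=0x4D=77: acc |= 77<<0 -> acc=77 shift=7 [end]
Varint 2: bytes[3:4] = 4D -> value 77 (1 byte(s))
  byte[4]=0x92 cont=1 payload=0x12=18: acc |= 18<<0 -> acc=18 shift=7
  byte[5]=0xA1 cont=1 payload=0x21=33: acc |= 33<<7 -> acc=4242 shift=14
  byte[6]=0x98 cont=1 payload=0x18=24: acc |= 24<<14 -> acc=397458 shift=21
  byte[7]=0x63 cont=0 payload=0x63=99: acc |= 99<<21 -> acc=208015506 shift=28 [end]
Varint 3: bytes[4:8] = 92 A1 98 63 -> value 208015506 (4 byte(s))
  byte[8]=0xC5 cont=1 payload=0x45=69: acc |= 69<<0 -> acc=69 shift=7
  byte[9]=0x9B cont=1 payload=0x1B=27: acc |= 27<<7 -> acc=3525 shift=14
  byte[10]=0x5B cont=0 payload=0x5B=91: acc |= 91<<14 -> acc=1494469 shift=21 [end]
Varint 4: bytes[8:11] = C5 9B 5B -> value 1494469 (3 byte(s))
  byte[11]=0xC3 cont=1 payload=0x43=67: acc |= 67<<0 -> acc=67 shift=7
  byte[12]=0x1C cont=0 payload=0x1C=28: acc |= 28<<7 -> acc=3651 shift=14 [end]
Varint 5: bytes[11:13] = C3 1C -> value 3651 (2 byte(s))
  byte[13]=0xA0 cont=1 payload=0x20=32: acc |= 32<<0 -> acc=32 shift=7
  byte[14]=0xBD cont=1 payload=0x3D=61: acc |= 61<<7 -> acc=7840 shift=14
  byte[15]=0x5E cont=0 payload=0x5E=94: acc |= 94<<14 -> acc=1547936 shift=21 [end]
Varint 6: bytes[13:16] = A0 BD 5E -> value 1547936 (3 byte(s))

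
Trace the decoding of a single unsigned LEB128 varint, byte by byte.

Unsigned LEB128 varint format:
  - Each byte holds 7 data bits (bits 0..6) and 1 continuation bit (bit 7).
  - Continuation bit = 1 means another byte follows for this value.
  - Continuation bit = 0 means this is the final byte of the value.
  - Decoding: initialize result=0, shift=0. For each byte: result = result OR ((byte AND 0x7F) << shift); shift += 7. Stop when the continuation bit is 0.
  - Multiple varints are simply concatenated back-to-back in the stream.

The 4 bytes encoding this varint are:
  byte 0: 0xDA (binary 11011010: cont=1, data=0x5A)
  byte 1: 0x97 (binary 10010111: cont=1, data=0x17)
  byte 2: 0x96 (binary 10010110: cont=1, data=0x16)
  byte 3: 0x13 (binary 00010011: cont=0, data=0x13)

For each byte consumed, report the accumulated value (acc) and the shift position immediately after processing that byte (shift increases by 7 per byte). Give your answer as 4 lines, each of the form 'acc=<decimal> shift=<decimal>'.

byte 0=0xDA: payload=0x5A=90, contrib = 90<<0 = 90; acc -> 90, shift -> 7
byte 1=0x97: payload=0x17=23, contrib = 23<<7 = 2944; acc -> 3034, shift -> 14
byte 2=0x96: payload=0x16=22, contrib = 22<<14 = 360448; acc -> 363482, shift -> 21
byte 3=0x13: payload=0x13=19, contrib = 19<<21 = 39845888; acc -> 40209370, shift -> 28

Answer: acc=90 shift=7
acc=3034 shift=14
acc=363482 shift=21
acc=40209370 shift=28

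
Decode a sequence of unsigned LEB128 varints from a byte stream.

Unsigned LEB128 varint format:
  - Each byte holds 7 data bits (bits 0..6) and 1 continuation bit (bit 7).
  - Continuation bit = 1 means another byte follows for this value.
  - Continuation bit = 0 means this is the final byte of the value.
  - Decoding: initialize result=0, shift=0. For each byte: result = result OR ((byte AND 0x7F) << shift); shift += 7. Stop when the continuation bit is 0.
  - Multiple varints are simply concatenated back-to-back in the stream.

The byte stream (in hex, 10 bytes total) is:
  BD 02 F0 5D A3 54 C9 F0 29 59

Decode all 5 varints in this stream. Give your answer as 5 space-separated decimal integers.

Answer: 317 12016 10787 686153 89

Derivation:
  byte[0]=0xBD cont=1 payload=0x3D=61: acc |= 61<<0 -> acc=61 shift=7
  byte[1]=0x02 cont=0 payload=0x02=2: acc |= 2<<7 -> acc=317 shift=14 [end]
Varint 1: bytes[0:2] = BD 02 -> value 317 (2 byte(s))
  byte[2]=0xF0 cont=1 payload=0x70=112: acc |= 112<<0 -> acc=112 shift=7
  byte[3]=0x5D cont=0 payload=0x5D=93: acc |= 93<<7 -> acc=12016 shift=14 [end]
Varint 2: bytes[2:4] = F0 5D -> value 12016 (2 byte(s))
  byte[4]=0xA3 cont=1 payload=0x23=35: acc |= 35<<0 -> acc=35 shift=7
  byte[5]=0x54 cont=0 payload=0x54=84: acc |= 84<<7 -> acc=10787 shift=14 [end]
Varint 3: bytes[4:6] = A3 54 -> value 10787 (2 byte(s))
  byte[6]=0xC9 cont=1 payload=0x49=73: acc |= 73<<0 -> acc=73 shift=7
  byte[7]=0xF0 cont=1 payload=0x70=112: acc |= 112<<7 -> acc=14409 shift=14
  byte[8]=0x29 cont=0 payload=0x29=41: acc |= 41<<14 -> acc=686153 shift=21 [end]
Varint 4: bytes[6:9] = C9 F0 29 -> value 686153 (3 byte(s))
  byte[9]=0x59 cont=0 payload=0x59=89: acc |= 89<<0 -> acc=89 shift=7 [end]
Varint 5: bytes[9:10] = 59 -> value 89 (1 byte(s))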